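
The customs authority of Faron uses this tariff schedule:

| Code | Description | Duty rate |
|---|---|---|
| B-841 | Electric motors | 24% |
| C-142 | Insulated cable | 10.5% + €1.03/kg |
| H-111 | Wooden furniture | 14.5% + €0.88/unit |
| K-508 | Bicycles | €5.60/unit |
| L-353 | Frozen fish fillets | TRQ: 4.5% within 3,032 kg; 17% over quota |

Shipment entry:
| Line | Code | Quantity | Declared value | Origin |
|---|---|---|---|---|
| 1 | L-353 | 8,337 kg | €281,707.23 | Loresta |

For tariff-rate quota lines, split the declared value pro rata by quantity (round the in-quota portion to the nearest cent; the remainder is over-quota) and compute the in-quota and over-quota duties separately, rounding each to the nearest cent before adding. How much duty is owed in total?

Line 1 (L-353, Loresta, 8,337 kg, €281,707.23):
Code L-353 is under a tariff-rate quota (threshold 3,032 kg). In-quota: 3,032 kg at 4.5%; over-quota: 5,305 kg at 17%.
Pro-rata value split: in-quota = €281,707.23 × 3,032/8,337 = €102,451.28; over-quota = €281,707.23 − €102,451.28 = €179,255.95.
In-quota duty = €102,451.28 × 4.5% = €4,610.31. Over-quota duty = €179,255.95 × 17% = €30,473.51.
Line duty = €4,610.31 + €30,473.51 = €35,083.82.

€35,083.82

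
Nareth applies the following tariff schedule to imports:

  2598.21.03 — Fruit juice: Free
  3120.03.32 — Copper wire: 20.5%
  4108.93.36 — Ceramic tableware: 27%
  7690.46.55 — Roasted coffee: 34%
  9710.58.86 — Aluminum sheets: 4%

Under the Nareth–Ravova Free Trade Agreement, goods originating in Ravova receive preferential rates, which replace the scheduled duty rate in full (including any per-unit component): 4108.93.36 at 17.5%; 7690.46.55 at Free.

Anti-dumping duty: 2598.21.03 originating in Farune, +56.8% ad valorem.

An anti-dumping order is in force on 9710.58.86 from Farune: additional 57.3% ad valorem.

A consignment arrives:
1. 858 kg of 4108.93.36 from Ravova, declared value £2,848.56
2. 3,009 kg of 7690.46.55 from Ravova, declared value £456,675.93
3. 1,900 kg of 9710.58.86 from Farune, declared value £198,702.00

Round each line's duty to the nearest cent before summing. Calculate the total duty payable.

£122,302.83

Line 1 (4108.93.36, Ravova, 858 kg, £2,848.56):
Base rate for 4108.93.36 is 27%.
Origin Ravova qualifies under the Nareth–Ravova agreement and 4108.93.36 is covered: preferential rate 17.5% applies instead.
Duty = £2,848.56 × 17.5% = £498.50.
Line 2 (7690.46.55, Ravova, 3,009 kg, £456,675.93):
Base rate for 7690.46.55 is 34%.
Origin Ravova qualifies under the Nareth–Ravova agreement and 7690.46.55 is covered: preferential rate Free applies instead.
Duty = £456,675.93 × 0% = £0.00.
Line 3 (9710.58.86, Farune, 1,900 kg, £198,702.00):
Base rate for 9710.58.86 is 4%.
Additional duty on 9710.58.86 from Farune: +57.3%. Applied ad valorem rate: 4% + 57.3% = 61.3%.
Duty = £198,702.00 × 61.3% = £121,804.33.
Total = £498.50 + £0.00 + £121,804.33 = £122,302.83.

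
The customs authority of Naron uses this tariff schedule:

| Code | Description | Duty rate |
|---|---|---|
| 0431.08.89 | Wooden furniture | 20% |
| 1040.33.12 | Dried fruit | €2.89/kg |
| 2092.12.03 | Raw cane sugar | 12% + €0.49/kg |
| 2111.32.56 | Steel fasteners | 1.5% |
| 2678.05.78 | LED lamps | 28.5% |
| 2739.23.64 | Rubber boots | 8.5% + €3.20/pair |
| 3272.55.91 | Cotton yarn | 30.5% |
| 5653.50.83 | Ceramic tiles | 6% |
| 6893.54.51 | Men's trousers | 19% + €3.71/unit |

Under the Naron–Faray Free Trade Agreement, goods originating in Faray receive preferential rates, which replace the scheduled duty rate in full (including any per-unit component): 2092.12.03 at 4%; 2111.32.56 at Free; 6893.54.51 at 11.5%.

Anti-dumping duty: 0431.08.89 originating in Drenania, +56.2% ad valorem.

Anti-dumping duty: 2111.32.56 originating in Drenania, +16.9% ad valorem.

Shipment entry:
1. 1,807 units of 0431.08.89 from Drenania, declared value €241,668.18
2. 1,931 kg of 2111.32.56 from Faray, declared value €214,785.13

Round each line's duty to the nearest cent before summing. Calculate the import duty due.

Line 1 (0431.08.89, Drenania, 1,807 units, €241,668.18):
Base rate for 0431.08.89 is 20%.
Additional duty on 0431.08.89 from Drenania: +56.2%. Applied ad valorem rate: 20% + 56.2% = 76.2%.
Duty = €241,668.18 × 76.2% = €184,151.15.
Line 2 (2111.32.56, Faray, 1,931 kg, €214,785.13):
Base rate for 2111.32.56 is 1.5%.
Origin Faray qualifies under the Naron–Faray agreement and 2111.32.56 is covered: preferential rate Free applies instead.
The additional-duty order on 2111.32.56 targets Drenania, not Faray; it does not apply.
Duty = €214,785.13 × 0% = €0.00.
Total = €184,151.15 + €0.00 = €184,151.15.

€184,151.15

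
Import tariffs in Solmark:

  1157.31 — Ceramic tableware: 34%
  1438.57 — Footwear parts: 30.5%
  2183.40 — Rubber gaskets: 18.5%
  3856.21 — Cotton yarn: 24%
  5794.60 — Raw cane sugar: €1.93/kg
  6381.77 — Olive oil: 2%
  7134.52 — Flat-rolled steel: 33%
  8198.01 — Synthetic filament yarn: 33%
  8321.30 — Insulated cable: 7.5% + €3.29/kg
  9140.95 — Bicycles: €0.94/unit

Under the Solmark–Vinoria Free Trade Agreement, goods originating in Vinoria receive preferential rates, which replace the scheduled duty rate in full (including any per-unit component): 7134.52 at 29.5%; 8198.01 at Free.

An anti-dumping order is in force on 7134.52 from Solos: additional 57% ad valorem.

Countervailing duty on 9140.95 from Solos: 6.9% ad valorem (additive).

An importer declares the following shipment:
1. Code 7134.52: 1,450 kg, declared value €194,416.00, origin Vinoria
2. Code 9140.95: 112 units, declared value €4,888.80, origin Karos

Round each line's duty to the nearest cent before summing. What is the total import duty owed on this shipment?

Line 1 (7134.52, Vinoria, 1,450 kg, €194,416.00):
Base rate for 7134.52 is 33%.
Origin Vinoria qualifies under the Solmark–Vinoria agreement and 7134.52 is covered: preferential rate 29.5% applies instead.
The additional-duty order on 7134.52 targets Solos, not Vinoria; it does not apply.
Duty = €194,416.00 × 29.5% = €57,352.72.
Line 2 (9140.95, Karos, 112 units, €4,888.80):
Base rate for 9140.95 is €0.94/unit.
The additional-duty order on 9140.95 targets Solos, not Karos; it does not apply.
Duty = 112 × €0.94 = €105.28.
Total = €57,352.72 + €105.28 = €57,458.00.

€57,458.00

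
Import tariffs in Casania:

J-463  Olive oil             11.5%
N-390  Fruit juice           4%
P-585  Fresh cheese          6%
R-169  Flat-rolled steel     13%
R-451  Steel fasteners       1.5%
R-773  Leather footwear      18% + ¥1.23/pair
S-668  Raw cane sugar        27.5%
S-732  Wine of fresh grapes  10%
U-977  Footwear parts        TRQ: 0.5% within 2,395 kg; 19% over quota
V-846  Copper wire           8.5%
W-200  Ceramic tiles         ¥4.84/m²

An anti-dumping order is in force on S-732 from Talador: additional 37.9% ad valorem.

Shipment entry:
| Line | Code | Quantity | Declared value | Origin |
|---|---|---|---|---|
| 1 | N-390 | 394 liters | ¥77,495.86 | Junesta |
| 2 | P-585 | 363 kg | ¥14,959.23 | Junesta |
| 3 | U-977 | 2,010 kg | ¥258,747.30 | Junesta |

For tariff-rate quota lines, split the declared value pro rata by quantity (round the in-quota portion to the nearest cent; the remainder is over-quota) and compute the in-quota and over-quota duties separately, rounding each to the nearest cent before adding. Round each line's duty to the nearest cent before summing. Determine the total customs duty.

¥5,291.12

Line 1 (N-390, Junesta, 394 liters, ¥77,495.86):
Base rate for N-390 is 4%.
Duty = ¥77,495.86 × 4% = ¥3,099.83.
Line 2 (P-585, Junesta, 363 kg, ¥14,959.23):
Base rate for P-585 is 6%.
Duty = ¥14,959.23 × 6% = ¥897.55.
Line 3 (U-977, Junesta, 2,010 kg, ¥258,747.30):
Code U-977 is under a tariff-rate quota (threshold 2,395 kg). Quantity 2,010 kg is within the quota, so the in-quota rate 0.5% applies to the full value.
Duty = ¥258,747.30 × 0.5% = ¥1,293.74.
Total = ¥3,099.83 + ¥897.55 + ¥1,293.74 = ¥5,291.12.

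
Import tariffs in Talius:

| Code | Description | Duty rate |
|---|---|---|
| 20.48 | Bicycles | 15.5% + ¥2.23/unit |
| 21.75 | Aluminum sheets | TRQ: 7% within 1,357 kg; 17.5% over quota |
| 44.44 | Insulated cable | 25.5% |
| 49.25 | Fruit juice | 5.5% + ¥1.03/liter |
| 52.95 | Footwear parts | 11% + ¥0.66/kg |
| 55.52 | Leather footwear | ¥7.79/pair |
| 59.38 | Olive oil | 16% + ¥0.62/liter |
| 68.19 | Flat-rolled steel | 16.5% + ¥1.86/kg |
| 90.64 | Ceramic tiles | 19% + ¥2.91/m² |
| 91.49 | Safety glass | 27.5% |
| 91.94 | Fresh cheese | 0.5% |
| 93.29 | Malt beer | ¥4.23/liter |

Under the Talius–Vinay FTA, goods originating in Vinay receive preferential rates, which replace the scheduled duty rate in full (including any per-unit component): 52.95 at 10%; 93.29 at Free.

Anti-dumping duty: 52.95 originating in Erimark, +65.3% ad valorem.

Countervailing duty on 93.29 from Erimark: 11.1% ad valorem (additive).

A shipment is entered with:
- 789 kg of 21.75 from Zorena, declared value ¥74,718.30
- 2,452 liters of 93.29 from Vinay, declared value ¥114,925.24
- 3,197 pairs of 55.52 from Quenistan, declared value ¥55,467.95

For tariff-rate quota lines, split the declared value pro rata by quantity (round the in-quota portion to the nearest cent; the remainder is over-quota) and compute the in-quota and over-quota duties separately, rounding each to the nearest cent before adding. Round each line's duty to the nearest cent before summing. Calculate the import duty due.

Line 1 (21.75, Zorena, 789 kg, ¥74,718.30):
Code 21.75 is under a tariff-rate quota (threshold 1,357 kg). Quantity 789 kg is within the quota, so the in-quota rate 7% applies to the full value.
Duty = ¥74,718.30 × 7% = ¥5,230.28.
Line 2 (93.29, Vinay, 2,452 liters, ¥114,925.24):
Base rate for 93.29 is ¥4.23/liter.
Origin Vinay qualifies under the Talius–Vinay agreement and 93.29 is covered: preferential rate Free applies instead.
The additional-duty order on 93.29 targets Erimark, not Vinay; it does not apply.
Duty = ¥114,925.24 × 0% = ¥0.00.
Line 3 (55.52, Quenistan, 3,197 pairs, ¥55,467.95):
Base rate for 55.52 is ¥7.79/pair.
Duty = 3,197 × ¥7.79 = ¥24,904.63.
Total = ¥5,230.28 + ¥0.00 + ¥24,904.63 = ¥30,134.91.

¥30,134.91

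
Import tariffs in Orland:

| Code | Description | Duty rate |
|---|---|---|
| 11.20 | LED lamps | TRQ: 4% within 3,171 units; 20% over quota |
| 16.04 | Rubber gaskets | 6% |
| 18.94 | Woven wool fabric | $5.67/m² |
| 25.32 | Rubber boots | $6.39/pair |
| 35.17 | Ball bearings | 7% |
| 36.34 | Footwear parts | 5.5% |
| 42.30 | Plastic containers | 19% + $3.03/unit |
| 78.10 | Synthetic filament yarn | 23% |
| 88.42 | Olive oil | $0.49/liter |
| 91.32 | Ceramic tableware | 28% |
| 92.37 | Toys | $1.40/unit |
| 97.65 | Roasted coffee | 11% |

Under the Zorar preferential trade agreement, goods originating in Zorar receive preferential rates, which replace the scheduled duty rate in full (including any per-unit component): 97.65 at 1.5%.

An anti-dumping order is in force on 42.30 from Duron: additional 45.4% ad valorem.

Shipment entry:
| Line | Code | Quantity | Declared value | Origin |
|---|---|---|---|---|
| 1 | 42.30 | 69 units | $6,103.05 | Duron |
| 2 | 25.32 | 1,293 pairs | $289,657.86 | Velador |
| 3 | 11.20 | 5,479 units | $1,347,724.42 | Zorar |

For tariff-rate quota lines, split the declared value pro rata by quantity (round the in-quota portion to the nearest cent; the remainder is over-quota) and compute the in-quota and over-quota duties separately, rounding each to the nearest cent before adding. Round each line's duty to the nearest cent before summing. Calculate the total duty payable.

Line 1 (42.30, Duron, 69 units, $6,103.05):
Base rate for 42.30 is 19% + $3.03/unit.
Additional duty on 42.30 from Duron: +45.4%. Applied ad valorem rate: 19% + 45.4% = 64.4%.
Duty = $6,103.05 × 64.4% + 69 × $3.03 = $4,139.43.
Line 2 (25.32, Velador, 1,293 pairs, $289,657.86):
Base rate for 25.32 is $6.39/pair.
Duty = 1,293 × $6.39 = $8,262.27.
Line 3 (11.20, Zorar, 5,479 units, $1,347,724.42):
Code 11.20 is under a tariff-rate quota (threshold 3,171 units). In-quota: 3,171 units at 4%; over-quota: 2,308 units at 20%.
Pro-rata value split: in-quota = $1,347,724.42 × 3,171/5,479 = $780,002.58; over-quota = $1,347,724.42 − $780,002.58 = $567,721.84.
In-quota duty = $780,002.58 × 4% = $31,200.10. Over-quota duty = $567,721.84 × 20% = $113,544.37.
Line duty = $31,200.10 + $113,544.37 = $144,744.47.
Total = $4,139.43 + $8,262.27 + $144,744.47 = $157,146.17.

$157,146.17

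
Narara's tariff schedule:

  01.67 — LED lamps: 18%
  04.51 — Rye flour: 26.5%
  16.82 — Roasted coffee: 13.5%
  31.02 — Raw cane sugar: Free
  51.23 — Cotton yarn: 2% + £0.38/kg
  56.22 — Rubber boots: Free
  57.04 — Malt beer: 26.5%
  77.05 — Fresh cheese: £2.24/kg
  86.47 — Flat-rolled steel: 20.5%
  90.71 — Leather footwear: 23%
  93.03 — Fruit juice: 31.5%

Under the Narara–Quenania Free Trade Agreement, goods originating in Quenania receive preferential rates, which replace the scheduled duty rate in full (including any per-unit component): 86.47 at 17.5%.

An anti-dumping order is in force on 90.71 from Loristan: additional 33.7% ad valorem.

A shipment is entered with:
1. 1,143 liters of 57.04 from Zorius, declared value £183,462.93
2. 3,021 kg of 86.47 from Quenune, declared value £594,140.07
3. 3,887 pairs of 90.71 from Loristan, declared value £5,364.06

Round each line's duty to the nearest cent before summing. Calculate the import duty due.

£173,457.81

Line 1 (57.04, Zorius, 1,143 liters, £183,462.93):
Base rate for 57.04 is 26.5%.
Duty = £183,462.93 × 26.5% = £48,617.68.
Line 2 (86.47, Quenune, 3,021 kg, £594,140.07):
Base rate for 86.47 is 20.5%.
86.47 has an FTA preferential rate, but origin Quenune is not Quenania; base rate stands.
Duty = £594,140.07 × 20.5% = £121,798.71.
Line 3 (90.71, Loristan, 3,887 pairs, £5,364.06):
Base rate for 90.71 is 23%.
Additional duty on 90.71 from Loristan: +33.7%. Applied ad valorem rate: 23% + 33.7% = 56.7%.
Duty = £5,364.06 × 56.7% = £3,041.42.
Total = £48,617.68 + £121,798.71 + £3,041.42 = £173,457.81.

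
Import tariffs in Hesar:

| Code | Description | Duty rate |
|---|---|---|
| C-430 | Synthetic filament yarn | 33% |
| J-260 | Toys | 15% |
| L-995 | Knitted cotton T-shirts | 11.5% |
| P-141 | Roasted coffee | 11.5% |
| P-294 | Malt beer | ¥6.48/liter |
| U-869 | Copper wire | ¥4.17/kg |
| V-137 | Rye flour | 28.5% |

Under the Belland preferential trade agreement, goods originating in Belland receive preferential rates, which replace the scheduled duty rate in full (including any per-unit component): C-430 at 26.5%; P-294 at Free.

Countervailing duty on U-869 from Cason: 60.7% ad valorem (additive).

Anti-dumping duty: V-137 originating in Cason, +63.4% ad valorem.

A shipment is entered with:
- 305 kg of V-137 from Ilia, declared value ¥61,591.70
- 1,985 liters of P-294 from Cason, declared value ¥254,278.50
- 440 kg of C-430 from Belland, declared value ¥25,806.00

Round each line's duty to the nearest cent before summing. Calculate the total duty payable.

Line 1 (V-137, Ilia, 305 kg, ¥61,591.70):
Base rate for V-137 is 28.5%.
The additional-duty order on V-137 targets Cason, not Ilia; it does not apply.
Duty = ¥61,591.70 × 28.5% = ¥17,553.63.
Line 2 (P-294, Cason, 1,985 liters, ¥254,278.50):
Base rate for P-294 is ¥6.48/liter.
P-294 has an FTA preferential rate, but origin Cason is not Belland; base rate stands.
Duty = 1,985 × ¥6.48 = ¥12,862.80.
Line 3 (C-430, Belland, 440 kg, ¥25,806.00):
Base rate for C-430 is 33%.
Origin Belland qualifies under the Hesar–Belland agreement and C-430 is covered: preferential rate 26.5% applies instead.
Duty = ¥25,806.00 × 26.5% = ¥6,838.59.
Total = ¥17,553.63 + ¥12,862.80 + ¥6,838.59 = ¥37,255.02.

¥37,255.02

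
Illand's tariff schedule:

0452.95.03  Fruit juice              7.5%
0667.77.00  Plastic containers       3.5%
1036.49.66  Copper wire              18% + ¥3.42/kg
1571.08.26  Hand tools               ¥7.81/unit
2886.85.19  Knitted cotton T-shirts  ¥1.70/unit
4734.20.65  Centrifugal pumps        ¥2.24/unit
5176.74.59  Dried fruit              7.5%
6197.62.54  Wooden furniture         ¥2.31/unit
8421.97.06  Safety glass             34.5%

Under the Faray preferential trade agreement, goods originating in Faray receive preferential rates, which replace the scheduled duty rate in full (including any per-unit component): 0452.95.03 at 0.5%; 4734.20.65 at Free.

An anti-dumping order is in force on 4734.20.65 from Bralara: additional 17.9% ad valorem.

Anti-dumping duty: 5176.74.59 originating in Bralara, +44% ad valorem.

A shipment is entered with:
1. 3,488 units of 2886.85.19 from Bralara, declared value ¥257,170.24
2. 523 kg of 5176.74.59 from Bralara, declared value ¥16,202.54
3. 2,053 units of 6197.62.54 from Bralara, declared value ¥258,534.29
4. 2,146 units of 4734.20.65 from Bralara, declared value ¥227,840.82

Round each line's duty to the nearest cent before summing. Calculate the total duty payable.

¥64,606.89

Line 1 (2886.85.19, Bralara, 3,488 units, ¥257,170.24):
Base rate for 2886.85.19 is ¥1.70/unit.
Duty = 3,488 × ¥1.70 = ¥5,929.60.
Line 2 (5176.74.59, Bralara, 523 kg, ¥16,202.54):
Base rate for 5176.74.59 is 7.5%.
Additional duty on 5176.74.59 from Bralara: +44%. Applied ad valorem rate: 7.5% + 44% = 51.5%.
Duty = ¥16,202.54 × 51.5% = ¥8,344.31.
Line 3 (6197.62.54, Bralara, 2,053 units, ¥258,534.29):
Base rate for 6197.62.54 is ¥2.31/unit.
Duty = 2,053 × ¥2.31 = ¥4,742.43.
Line 4 (4734.20.65, Bralara, 2,146 units, ¥227,840.82):
Base rate for 4734.20.65 is ¥2.24/unit.
4734.20.65 has an FTA preferential rate, but origin Bralara is not Faray; base rate stands.
Additional duty on 4734.20.65 from Bralara: +17.9% ad valorem. Applied ad valorem rate = 17.9%.
Duty = ¥227,840.82 × 17.9% + 2,146 × ¥2.24 = ¥45,590.55.
Total = ¥5,929.60 + ¥8,344.31 + ¥4,742.43 + ¥45,590.55 = ¥64,606.89.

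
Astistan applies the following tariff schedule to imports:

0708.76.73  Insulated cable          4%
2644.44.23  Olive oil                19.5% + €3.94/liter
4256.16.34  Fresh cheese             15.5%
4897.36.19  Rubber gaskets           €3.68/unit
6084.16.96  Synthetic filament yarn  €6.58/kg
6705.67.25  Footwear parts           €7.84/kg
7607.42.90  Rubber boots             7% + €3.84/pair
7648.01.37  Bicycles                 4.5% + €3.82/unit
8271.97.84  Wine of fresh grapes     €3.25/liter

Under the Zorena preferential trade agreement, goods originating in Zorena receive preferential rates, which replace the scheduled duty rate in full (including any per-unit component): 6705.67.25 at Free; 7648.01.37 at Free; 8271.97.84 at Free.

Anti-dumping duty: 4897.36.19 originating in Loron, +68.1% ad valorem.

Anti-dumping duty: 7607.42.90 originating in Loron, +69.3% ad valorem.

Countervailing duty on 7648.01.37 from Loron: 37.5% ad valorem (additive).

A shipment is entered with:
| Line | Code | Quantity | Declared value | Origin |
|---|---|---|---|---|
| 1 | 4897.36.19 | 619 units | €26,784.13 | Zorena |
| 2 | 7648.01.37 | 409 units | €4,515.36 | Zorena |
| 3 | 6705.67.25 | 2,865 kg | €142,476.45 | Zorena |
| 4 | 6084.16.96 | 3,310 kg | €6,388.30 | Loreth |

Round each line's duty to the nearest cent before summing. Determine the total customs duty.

€24,057.72

Line 1 (4897.36.19, Zorena, 619 units, €26,784.13):
Base rate for 4897.36.19 is €3.68/unit.
Origin Zorena is the FTA partner but 4897.36.19 is not on the preference list; base rate stands.
The additional-duty order on 4897.36.19 targets Loron, not Zorena; it does not apply.
Duty = 619 × €3.68 = €2,277.92.
Line 2 (7648.01.37, Zorena, 409 units, €4,515.36):
Base rate for 7648.01.37 is 4.5% + €3.82/unit.
Origin Zorena qualifies under the Astistan–Zorena agreement and 7648.01.37 is covered: preferential rate Free applies instead.
The additional-duty order on 7648.01.37 targets Loron, not Zorena; it does not apply.
Duty = €4,515.36 × 0% = €0.00.
Line 3 (6705.67.25, Zorena, 2,865 kg, €142,476.45):
Base rate for 6705.67.25 is €7.84/kg.
Origin Zorena qualifies under the Astistan–Zorena agreement and 6705.67.25 is covered: preferential rate Free applies instead.
Duty = €142,476.45 × 0% = €0.00.
Line 4 (6084.16.96, Loreth, 3,310 kg, €6,388.30):
Base rate for 6084.16.96 is €6.58/kg.
Duty = 3,310 × €6.58 = €21,779.80.
Total = €2,277.92 + €0.00 + €0.00 + €21,779.80 = €24,057.72.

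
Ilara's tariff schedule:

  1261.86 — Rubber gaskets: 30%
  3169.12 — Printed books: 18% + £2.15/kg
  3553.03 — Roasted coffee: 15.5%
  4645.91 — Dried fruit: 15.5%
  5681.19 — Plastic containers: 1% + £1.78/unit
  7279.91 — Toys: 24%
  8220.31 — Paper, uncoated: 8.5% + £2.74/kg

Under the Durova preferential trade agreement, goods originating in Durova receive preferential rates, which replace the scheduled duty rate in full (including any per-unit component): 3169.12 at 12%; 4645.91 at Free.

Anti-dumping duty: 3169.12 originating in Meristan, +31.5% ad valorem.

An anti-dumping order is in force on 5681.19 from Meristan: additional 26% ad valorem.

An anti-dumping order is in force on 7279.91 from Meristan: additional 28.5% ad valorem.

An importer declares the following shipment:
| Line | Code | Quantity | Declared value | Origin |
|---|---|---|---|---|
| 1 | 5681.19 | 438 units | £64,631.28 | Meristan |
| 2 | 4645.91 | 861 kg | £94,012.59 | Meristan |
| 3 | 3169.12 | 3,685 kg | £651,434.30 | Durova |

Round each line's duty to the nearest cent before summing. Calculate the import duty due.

Line 1 (5681.19, Meristan, 438 units, £64,631.28):
Base rate for 5681.19 is 1% + £1.78/unit.
Additional duty on 5681.19 from Meristan: +26%. Applied ad valorem rate: 1% + 26% = 27%.
Duty = £64,631.28 × 27% + 438 × £1.78 = £18,230.09.
Line 2 (4645.91, Meristan, 861 kg, £94,012.59):
Base rate for 4645.91 is 15.5%.
4645.91 has an FTA preferential rate, but origin Meristan is not Durova; base rate stands.
Duty = £94,012.59 × 15.5% = £14,571.95.
Line 3 (3169.12, Durova, 3,685 kg, £651,434.30):
Base rate for 3169.12 is 18% + £2.15/kg.
Origin Durova qualifies under the Ilara–Durova agreement and 3169.12 is covered: preferential rate 12% applies instead.
The additional-duty order on 3169.12 targets Meristan, not Durova; it does not apply.
Duty = £651,434.30 × 12% = £78,172.12.
Total = £18,230.09 + £14,571.95 + £78,172.12 = £110,974.16.

£110,974.16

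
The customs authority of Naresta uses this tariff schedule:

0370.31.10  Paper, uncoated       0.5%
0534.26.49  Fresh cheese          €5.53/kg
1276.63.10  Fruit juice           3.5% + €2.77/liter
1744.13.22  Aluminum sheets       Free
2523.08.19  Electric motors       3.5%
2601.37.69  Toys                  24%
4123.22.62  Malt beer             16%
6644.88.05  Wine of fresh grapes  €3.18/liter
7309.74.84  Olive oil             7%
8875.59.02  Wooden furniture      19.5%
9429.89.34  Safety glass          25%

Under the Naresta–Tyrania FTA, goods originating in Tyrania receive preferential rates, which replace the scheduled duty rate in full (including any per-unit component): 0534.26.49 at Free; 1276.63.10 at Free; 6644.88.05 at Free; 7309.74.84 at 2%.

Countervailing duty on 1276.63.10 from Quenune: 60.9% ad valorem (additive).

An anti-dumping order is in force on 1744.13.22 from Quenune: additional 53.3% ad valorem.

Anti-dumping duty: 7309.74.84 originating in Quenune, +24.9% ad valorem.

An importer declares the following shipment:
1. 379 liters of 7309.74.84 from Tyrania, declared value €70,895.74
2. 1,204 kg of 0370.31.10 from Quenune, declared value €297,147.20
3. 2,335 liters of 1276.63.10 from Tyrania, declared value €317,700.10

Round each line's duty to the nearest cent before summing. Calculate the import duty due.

€2,903.65

Line 1 (7309.74.84, Tyrania, 379 liters, €70,895.74):
Base rate for 7309.74.84 is 7%.
Origin Tyrania qualifies under the Naresta–Tyrania agreement and 7309.74.84 is covered: preferential rate 2% applies instead.
The additional-duty order on 7309.74.84 targets Quenune, not Tyrania; it does not apply.
Duty = €70,895.74 × 2% = €1,417.91.
Line 2 (0370.31.10, Quenune, 1,204 kg, €297,147.20):
Base rate for 0370.31.10 is 0.5%.
Duty = €297,147.20 × 0.5% = €1,485.74.
Line 3 (1276.63.10, Tyrania, 2,335 liters, €317,700.10):
Base rate for 1276.63.10 is 3.5% + €2.77/liter.
Origin Tyrania qualifies under the Naresta–Tyrania agreement and 1276.63.10 is covered: preferential rate Free applies instead.
The additional-duty order on 1276.63.10 targets Quenune, not Tyrania; it does not apply.
Duty = €317,700.10 × 0% = €0.00.
Total = €1,417.91 + €1,485.74 + €0.00 = €2,903.65.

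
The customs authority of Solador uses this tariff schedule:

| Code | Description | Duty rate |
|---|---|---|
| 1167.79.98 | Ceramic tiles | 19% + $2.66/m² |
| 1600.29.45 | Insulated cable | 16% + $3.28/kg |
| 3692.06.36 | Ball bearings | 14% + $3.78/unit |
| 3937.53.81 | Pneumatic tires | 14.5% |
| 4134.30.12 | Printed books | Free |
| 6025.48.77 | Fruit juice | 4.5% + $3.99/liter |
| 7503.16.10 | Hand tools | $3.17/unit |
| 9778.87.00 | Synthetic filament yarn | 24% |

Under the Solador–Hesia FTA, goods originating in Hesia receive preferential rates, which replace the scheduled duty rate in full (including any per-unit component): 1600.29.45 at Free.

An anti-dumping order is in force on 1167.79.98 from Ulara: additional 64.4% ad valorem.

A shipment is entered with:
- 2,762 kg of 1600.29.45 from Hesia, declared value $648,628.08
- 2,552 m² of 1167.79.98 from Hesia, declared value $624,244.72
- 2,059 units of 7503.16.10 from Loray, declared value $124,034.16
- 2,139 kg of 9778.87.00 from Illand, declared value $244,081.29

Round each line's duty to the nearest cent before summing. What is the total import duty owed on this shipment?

Line 1 (1600.29.45, Hesia, 2,762 kg, $648,628.08):
Base rate for 1600.29.45 is 16% + $3.28/kg.
Origin Hesia qualifies under the Solador–Hesia agreement and 1600.29.45 is covered: preferential rate Free applies instead.
Duty = $648,628.08 × 0% = $0.00.
Line 2 (1167.79.98, Hesia, 2,552 m², $624,244.72):
Base rate for 1167.79.98 is 19% + $2.66/m².
Origin Hesia is the FTA partner but 1167.79.98 is not on the preference list; base rate stands.
The additional-duty order on 1167.79.98 targets Ulara, not Hesia; it does not apply.
Duty = $624,244.72 × 19% + 2,552 × $2.66 = $125,394.82.
Line 3 (7503.16.10, Loray, 2,059 units, $124,034.16):
Base rate for 7503.16.10 is $3.17/unit.
Duty = 2,059 × $3.17 = $6,527.03.
Line 4 (9778.87.00, Illand, 2,139 kg, $244,081.29):
Base rate for 9778.87.00 is 24%.
Duty = $244,081.29 × 24% = $58,579.51.
Total = $0.00 + $125,394.82 + $6,527.03 + $58,579.51 = $190,501.36.

$190,501.36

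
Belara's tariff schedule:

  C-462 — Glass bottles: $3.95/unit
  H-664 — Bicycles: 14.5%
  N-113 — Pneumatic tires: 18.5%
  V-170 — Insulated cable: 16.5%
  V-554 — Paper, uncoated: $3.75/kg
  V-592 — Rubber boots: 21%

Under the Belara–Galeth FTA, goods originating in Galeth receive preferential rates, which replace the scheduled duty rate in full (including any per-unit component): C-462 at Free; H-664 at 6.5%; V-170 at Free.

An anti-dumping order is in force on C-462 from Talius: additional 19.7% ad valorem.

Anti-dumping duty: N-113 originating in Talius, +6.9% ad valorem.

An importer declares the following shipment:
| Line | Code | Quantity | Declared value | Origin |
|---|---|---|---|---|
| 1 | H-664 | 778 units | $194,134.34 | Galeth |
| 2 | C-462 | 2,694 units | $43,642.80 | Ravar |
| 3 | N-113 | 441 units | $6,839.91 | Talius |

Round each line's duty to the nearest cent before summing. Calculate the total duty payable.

Line 1 (H-664, Galeth, 778 units, $194,134.34):
Base rate for H-664 is 14.5%.
Origin Galeth qualifies under the Belara–Galeth agreement and H-664 is covered: preferential rate 6.5% applies instead.
Duty = $194,134.34 × 6.5% = $12,618.73.
Line 2 (C-462, Ravar, 2,694 units, $43,642.80):
Base rate for C-462 is $3.95/unit.
C-462 has an FTA preferential rate, but origin Ravar is not Galeth; base rate stands.
The additional-duty order on C-462 targets Talius, not Ravar; it does not apply.
Duty = 2,694 × $3.95 = $10,641.30.
Line 3 (N-113, Talius, 441 units, $6,839.91):
Base rate for N-113 is 18.5%.
Additional duty on N-113 from Talius: +6.9%. Applied ad valorem rate: 18.5% + 6.9% = 25.4%.
Duty = $6,839.91 × 25.4% = $1,737.34.
Total = $12,618.73 + $10,641.30 + $1,737.34 = $24,997.37.

$24,997.37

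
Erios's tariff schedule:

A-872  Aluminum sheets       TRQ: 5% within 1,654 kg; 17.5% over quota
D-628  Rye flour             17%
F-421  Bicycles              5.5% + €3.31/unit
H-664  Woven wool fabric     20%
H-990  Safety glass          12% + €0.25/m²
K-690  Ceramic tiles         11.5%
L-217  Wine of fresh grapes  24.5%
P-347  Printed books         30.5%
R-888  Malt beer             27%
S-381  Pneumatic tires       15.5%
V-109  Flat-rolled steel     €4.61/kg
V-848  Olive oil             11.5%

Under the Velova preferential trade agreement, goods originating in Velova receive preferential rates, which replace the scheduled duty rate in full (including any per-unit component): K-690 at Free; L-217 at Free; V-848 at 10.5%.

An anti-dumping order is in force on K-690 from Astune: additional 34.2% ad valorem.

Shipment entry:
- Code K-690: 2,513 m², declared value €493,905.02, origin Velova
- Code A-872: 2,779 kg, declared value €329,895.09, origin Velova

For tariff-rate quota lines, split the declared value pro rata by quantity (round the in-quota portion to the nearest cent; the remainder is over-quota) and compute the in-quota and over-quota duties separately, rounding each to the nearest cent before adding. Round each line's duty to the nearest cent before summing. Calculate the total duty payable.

Line 1 (K-690, Velova, 2,513 m², €493,905.02):
Base rate for K-690 is 11.5%.
Origin Velova qualifies under the Erios–Velova agreement and K-690 is covered: preferential rate Free applies instead.
The additional-duty order on K-690 targets Astune, not Velova; it does not apply.
Duty = €493,905.02 × 0% = €0.00.
Line 2 (A-872, Velova, 2,779 kg, €329,895.09):
Code A-872 is under a tariff-rate quota (threshold 1,654 kg). In-quota: 1,654 kg at 5%; over-quota: 1,125 kg at 17.5%.
Pro-rata value split: in-quota = €329,895.09 × 1,654/2,779 = €196,346.34; over-quota = €329,895.09 − €196,346.34 = €133,548.75.
In-quota duty = €196,346.34 × 5% = €9,817.32. Over-quota duty = €133,548.75 × 17.5% = €23,371.03.
Line duty = €9,817.32 + €23,371.03 = €33,188.35.
Total = €0.00 + €33,188.35 = €33,188.35.

€33,188.35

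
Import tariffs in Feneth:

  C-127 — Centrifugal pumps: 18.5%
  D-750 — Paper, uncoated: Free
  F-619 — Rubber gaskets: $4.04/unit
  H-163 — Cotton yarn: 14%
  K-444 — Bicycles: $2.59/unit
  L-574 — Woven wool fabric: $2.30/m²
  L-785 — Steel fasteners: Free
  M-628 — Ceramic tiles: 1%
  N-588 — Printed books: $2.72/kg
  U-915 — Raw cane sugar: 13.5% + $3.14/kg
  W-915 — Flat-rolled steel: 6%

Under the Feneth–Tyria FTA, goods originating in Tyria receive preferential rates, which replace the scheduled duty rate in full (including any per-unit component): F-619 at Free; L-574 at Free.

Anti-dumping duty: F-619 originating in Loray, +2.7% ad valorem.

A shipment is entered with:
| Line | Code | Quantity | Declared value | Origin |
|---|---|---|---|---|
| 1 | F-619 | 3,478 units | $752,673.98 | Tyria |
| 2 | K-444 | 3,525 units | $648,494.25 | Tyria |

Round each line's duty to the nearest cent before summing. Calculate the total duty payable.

Line 1 (F-619, Tyria, 3,478 units, $752,673.98):
Base rate for F-619 is $4.04/unit.
Origin Tyria qualifies under the Feneth–Tyria agreement and F-619 is covered: preferential rate Free applies instead.
The additional-duty order on F-619 targets Loray, not Tyria; it does not apply.
Duty = $752,673.98 × 0% = $0.00.
Line 2 (K-444, Tyria, 3,525 units, $648,494.25):
Base rate for K-444 is $2.59/unit.
Origin Tyria is the FTA partner but K-444 is not on the preference list; base rate stands.
Duty = 3,525 × $2.59 = $9,129.75.
Total = $0.00 + $9,129.75 = $9,129.75.

$9,129.75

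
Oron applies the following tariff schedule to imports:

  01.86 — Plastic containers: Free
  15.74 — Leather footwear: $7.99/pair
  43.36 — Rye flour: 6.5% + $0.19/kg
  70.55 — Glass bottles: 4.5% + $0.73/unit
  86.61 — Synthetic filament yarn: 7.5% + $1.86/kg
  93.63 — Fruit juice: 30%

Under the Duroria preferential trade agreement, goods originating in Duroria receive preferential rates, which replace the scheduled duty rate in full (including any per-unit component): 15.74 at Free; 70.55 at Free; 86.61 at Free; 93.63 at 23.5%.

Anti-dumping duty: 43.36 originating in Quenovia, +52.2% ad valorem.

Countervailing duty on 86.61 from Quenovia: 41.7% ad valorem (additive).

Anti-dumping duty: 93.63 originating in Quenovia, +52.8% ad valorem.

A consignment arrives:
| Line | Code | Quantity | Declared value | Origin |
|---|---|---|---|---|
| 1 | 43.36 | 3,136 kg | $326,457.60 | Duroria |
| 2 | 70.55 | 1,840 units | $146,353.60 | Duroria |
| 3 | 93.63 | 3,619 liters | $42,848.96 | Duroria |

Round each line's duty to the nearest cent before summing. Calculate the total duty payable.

Line 1 (43.36, Duroria, 3,136 kg, $326,457.60):
Base rate for 43.36 is 6.5% + $0.19/kg.
Origin Duroria is the FTA partner but 43.36 is not on the preference list; base rate stands.
The additional-duty order on 43.36 targets Quenovia, not Duroria; it does not apply.
Duty = $326,457.60 × 6.5% + 3,136 × $0.19 = $21,815.58.
Line 2 (70.55, Duroria, 1,840 units, $146,353.60):
Base rate for 70.55 is 4.5% + $0.73/unit.
Origin Duroria qualifies under the Oron–Duroria agreement and 70.55 is covered: preferential rate Free applies instead.
Duty = $146,353.60 × 0% = $0.00.
Line 3 (93.63, Duroria, 3,619 liters, $42,848.96):
Base rate for 93.63 is 30%.
Origin Duroria qualifies under the Oron–Duroria agreement and 93.63 is covered: preferential rate 23.5% applies instead.
The additional-duty order on 93.63 targets Quenovia, not Duroria; it does not apply.
Duty = $42,848.96 × 23.5% = $10,069.51.
Total = $21,815.58 + $0.00 + $10,069.51 = $31,885.09.

$31,885.09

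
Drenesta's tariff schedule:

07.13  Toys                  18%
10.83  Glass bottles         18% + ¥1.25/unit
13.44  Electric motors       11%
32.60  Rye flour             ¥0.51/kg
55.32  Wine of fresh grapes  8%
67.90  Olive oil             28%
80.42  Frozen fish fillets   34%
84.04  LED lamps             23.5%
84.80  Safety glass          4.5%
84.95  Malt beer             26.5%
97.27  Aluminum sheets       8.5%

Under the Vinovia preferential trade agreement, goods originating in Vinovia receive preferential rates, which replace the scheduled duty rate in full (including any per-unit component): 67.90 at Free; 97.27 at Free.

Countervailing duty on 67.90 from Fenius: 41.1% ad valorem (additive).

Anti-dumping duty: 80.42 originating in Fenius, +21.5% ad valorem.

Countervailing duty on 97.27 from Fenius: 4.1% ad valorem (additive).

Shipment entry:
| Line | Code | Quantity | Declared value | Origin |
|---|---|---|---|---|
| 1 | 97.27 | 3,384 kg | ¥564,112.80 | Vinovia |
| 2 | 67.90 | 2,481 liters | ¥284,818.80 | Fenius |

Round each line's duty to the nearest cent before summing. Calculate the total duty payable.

¥196,809.79

Line 1 (97.27, Vinovia, 3,384 kg, ¥564,112.80):
Base rate for 97.27 is 8.5%.
Origin Vinovia qualifies under the Drenesta–Vinovia agreement and 97.27 is covered: preferential rate Free applies instead.
The additional-duty order on 97.27 targets Fenius, not Vinovia; it does not apply.
Duty = ¥564,112.80 × 0% = ¥0.00.
Line 2 (67.90, Fenius, 2,481 liters, ¥284,818.80):
Base rate for 67.90 is 28%.
67.90 has an FTA preferential rate, but origin Fenius is not Vinovia; base rate stands.
Additional duty on 67.90 from Fenius: +41.1%. Applied ad valorem rate: 28% + 41.1% = 69.1%.
Duty = ¥284,818.80 × 69.1% = ¥196,809.79.
Total = ¥0.00 + ¥196,809.79 = ¥196,809.79.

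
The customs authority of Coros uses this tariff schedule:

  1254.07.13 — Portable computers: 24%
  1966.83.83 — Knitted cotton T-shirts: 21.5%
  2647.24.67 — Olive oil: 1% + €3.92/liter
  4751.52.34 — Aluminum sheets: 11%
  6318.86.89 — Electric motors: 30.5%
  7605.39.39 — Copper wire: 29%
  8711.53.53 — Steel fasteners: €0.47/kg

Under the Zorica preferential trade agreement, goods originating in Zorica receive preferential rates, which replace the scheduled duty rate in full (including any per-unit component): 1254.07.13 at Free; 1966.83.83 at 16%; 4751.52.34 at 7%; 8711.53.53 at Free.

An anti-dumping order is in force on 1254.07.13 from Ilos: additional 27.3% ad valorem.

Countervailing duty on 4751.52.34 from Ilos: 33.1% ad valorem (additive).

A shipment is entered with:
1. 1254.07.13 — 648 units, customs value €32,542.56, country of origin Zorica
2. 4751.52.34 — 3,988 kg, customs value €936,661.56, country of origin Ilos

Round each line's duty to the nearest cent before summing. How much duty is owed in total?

€413,067.75

Line 1 (1254.07.13, Zorica, 648 units, €32,542.56):
Base rate for 1254.07.13 is 24%.
Origin Zorica qualifies under the Coros–Zorica agreement and 1254.07.13 is covered: preferential rate Free applies instead.
The additional-duty order on 1254.07.13 targets Ilos, not Zorica; it does not apply.
Duty = €32,542.56 × 0% = €0.00.
Line 2 (4751.52.34, Ilos, 3,988 kg, €936,661.56):
Base rate for 4751.52.34 is 11%.
4751.52.34 has an FTA preferential rate, but origin Ilos is not Zorica; base rate stands.
Additional duty on 4751.52.34 from Ilos: +33.1%. Applied ad valorem rate: 11% + 33.1% = 44.1%.
Duty = €936,661.56 × 44.1% = €413,067.75.
Total = €0.00 + €413,067.75 = €413,067.75.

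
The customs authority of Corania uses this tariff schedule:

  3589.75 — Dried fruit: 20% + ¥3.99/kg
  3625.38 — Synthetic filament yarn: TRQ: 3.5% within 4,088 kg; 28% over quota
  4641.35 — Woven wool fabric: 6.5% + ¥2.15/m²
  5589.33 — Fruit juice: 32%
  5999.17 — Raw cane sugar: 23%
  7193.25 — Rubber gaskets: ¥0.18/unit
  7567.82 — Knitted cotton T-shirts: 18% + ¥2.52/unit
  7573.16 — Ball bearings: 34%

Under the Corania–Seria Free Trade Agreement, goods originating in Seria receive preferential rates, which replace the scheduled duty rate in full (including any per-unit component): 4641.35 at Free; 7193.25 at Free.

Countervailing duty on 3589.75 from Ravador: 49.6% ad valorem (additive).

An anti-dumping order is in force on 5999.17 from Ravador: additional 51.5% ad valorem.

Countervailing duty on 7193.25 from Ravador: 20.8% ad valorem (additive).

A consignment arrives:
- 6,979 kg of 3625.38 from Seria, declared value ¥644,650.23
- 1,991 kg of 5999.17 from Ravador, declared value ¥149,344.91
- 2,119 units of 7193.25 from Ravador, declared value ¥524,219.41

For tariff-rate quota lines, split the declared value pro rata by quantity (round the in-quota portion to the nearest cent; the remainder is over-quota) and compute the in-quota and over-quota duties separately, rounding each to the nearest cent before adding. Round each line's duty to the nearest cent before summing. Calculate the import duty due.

¥308,668.99

Line 1 (3625.38, Seria, 6,979 kg, ¥644,650.23):
Code 3625.38 is under a tariff-rate quota (threshold 4,088 kg). In-quota: 4,088 kg at 3.5%; over-quota: 2,891 kg at 28%.
Pro-rata value split: in-quota = ¥644,650.23 × 4,088/6,979 = ¥377,608.56; over-quota = ¥644,650.23 − ¥377,608.56 = ¥267,041.67.
In-quota duty = ¥377,608.56 × 3.5% = ¥13,216.30. Over-quota duty = ¥267,041.67 × 28% = ¥74,771.67.
Line duty = ¥13,216.30 + ¥74,771.67 = ¥87,987.97.
Line 2 (5999.17, Ravador, 1,991 kg, ¥149,344.91):
Base rate for 5999.17 is 23%.
Additional duty on 5999.17 from Ravador: +51.5%. Applied ad valorem rate: 23% + 51.5% = 74.5%.
Duty = ¥149,344.91 × 74.5% = ¥111,261.96.
Line 3 (7193.25, Ravador, 2,119 units, ¥524,219.41):
Base rate for 7193.25 is ¥0.18/unit.
7193.25 has an FTA preferential rate, but origin Ravador is not Seria; base rate stands.
Additional duty on 7193.25 from Ravador: +20.8% ad valorem. Applied ad valorem rate = 20.8%.
Duty = ¥524,219.41 × 20.8% + 2,119 × ¥0.18 = ¥109,419.06.
Total = ¥87,987.97 + ¥111,261.96 + ¥109,419.06 = ¥308,668.99.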